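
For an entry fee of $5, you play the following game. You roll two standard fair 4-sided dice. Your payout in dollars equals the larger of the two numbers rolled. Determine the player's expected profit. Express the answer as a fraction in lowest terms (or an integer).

Distribution of the larger of the two numbers rolled: 1 w.p. 1/16, 2 w.p. 3/16, 3 w.p. 5/16, 4 w.p. 7/16
E[payout] = (1/16)·1 + (3/16)·2 + (5/16)·3 + (7/16)·4 = 25/8
Expected profit = 25/8 − 5 = -15/8

-15/8 dollars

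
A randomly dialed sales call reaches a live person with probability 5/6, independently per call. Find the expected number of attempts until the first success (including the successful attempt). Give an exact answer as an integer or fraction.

6/5

For a geometric distribution, E[trials] = 1/p = 1/(5/6) = 6/5.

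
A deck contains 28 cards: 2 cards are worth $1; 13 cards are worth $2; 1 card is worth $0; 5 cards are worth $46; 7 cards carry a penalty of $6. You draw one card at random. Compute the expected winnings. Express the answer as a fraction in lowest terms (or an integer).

54/7 dollars

E[payout] = (2/28)·1 + (13/28)·2 + (1/28)·0 + (5/28)·46 + (7/28)·(-6) = 54/7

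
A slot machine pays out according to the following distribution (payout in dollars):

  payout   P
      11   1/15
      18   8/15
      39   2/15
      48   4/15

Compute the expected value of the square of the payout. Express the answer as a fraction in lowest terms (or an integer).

14971/15

E[X²] = (1/15)·121 + (8/15)·324 + (2/15)·1521 + (4/15)·2304
     = 14971/15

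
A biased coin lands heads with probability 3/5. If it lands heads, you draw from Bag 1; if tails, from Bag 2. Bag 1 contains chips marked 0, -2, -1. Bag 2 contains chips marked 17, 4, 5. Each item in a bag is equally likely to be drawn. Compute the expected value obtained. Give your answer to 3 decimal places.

2.867

E[X | Bag 1] = (0 − 2 − 1)/3 = -1
E[X | Bag 2] = (17 + 4 + 5)/3 = 26/3
E[X] = (3/5)·(-1) + (2/5)·26/3 = 43/15 ≈ 2.867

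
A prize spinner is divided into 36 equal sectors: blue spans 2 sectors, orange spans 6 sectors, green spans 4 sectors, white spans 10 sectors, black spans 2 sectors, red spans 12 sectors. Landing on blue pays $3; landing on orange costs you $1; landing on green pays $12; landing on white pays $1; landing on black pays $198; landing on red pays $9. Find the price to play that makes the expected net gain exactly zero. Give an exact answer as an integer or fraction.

281/18 dollars

E[payout] = (2/36)·3 + (6/36)·(-1) + (4/36)·12 + (10/36)·1 + (2/36)·198 + (12/36)·9 = 281/18
Fair fee = E[payout] = 281/18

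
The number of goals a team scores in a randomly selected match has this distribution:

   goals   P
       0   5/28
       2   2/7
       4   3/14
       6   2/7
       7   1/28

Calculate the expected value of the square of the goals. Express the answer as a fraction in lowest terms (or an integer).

E[X²] = (5/28)·0 + (2/7)·4 + (3/14)·16 + (2/7)·36 + (1/28)·49
     = 465/28

465/28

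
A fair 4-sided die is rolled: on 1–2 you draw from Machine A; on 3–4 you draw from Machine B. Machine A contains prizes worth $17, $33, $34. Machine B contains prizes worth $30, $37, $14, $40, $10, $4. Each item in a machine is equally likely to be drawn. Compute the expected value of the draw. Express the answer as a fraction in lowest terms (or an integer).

101/4 dollars

E[X | Machine A] = (17 + 33 + 34)/3 = 28
E[X | Machine B] = (30 + 37 + 14 + 40 + 10 + 4)/6 = 45/2
E[X] = (1/2)·28 + (1/2)·45/2 = 101/4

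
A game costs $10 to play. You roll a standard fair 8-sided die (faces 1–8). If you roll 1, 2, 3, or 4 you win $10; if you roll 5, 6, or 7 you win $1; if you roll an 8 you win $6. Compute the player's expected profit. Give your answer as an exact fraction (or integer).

E[payout] = (3/8)·1 + (1/8)·6 + (1/2)·10 = 49/8
Expected profit = 49/8 − 10 = -31/8

-31/8 dollars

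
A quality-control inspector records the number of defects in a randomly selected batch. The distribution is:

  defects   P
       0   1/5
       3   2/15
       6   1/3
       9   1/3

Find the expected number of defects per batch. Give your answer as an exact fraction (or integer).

27/5

E[X] = (1/5)·0 + (2/15)·3 + (1/3)·6 + (1/3)·9
     = 27/5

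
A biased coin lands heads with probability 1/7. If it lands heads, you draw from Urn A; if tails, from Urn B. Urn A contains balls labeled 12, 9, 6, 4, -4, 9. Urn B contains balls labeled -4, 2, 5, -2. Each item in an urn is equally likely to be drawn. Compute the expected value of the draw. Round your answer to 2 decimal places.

1.07

E[X | Urn A] = (12 + 9 + 6 + 4 − 4 + 9)/6 = 6
E[X | Urn B] = (-4 + 2 + 5 − 2)/4 = 1/4
E[X] = (1/7)·6 + (6/7)·1/4 = 15/14 ≈ 1.07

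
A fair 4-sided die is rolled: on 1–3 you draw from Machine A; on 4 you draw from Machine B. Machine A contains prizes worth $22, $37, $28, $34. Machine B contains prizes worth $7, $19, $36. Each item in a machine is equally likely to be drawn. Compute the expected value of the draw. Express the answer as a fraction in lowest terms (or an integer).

1337/48 dollars

E[X | Machine A] = (22 + 37 + 28 + 34)/4 = 121/4
E[X | Machine B] = (7 + 19 + 36)/3 = 62/3
E[X] = (3/4)·121/4 + (1/4)·62/3 = 1337/48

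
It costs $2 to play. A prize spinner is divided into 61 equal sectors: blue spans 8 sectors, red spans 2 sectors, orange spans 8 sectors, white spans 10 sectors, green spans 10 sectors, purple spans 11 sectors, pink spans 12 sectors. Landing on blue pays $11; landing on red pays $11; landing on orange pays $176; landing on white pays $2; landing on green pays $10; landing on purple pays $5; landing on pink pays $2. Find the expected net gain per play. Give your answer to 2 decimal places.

E[payout] = (8/61)·11 + (2/61)·11 + (8/61)·176 + (10/61)·2 + (10/61)·10 + (11/61)·5 + (12/61)·2 = 1717/61
Expected profit = 1717/61 − 2 = 1595/61 ≈ $26.15

$26.15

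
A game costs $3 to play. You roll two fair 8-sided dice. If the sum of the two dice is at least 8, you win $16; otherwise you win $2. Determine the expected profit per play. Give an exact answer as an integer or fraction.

269/32 dollars

E[payout] = (21/64)·2 + (43/64)·16 = 365/32
Expected profit = 365/32 − 3 = 269/32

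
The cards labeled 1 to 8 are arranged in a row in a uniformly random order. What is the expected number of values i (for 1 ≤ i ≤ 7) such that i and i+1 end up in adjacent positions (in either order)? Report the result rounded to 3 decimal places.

1.750

For each i ∈ {1,…,7}, let Xᵢ = 1 if i and i+1 are adjacent. P(Xᵢ=1) = 2·(8−1)!/8! = 2/8.
By linearity, E[ΣXᵢ] = (7)·(2/8) = 7/4.
≈ 1.750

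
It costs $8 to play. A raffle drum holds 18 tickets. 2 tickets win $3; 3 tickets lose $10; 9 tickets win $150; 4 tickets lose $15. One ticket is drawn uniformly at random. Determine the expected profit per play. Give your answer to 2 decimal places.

E[payout] = (2/18)·3 + (3/18)·(-10) + (9/18)·150 + (4/18)·(-15) = 211/3
Expected profit = 211/3 − 8 = 187/3 ≈ $62.33

$62.33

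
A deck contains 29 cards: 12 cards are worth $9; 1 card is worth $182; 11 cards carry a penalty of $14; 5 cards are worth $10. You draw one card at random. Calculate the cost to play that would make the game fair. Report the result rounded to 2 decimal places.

$6.41

E[payout] = (12/29)·9 + (1/29)·182 + (11/29)·(-14) + (5/29)·10 = 186/29
Fair fee = E[payout] = 186/29 ≈ $6.41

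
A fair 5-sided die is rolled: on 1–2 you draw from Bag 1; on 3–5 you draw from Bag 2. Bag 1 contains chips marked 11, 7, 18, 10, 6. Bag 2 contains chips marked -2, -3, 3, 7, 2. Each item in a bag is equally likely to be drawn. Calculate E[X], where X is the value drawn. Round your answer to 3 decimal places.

E[X | Bag 1] = (11 + 7 + 18 + 10 + 6)/5 = 52/5
E[X | Bag 2] = (-2 − 3 + 3 + 7 + 2)/5 = 7/5
E[X] = (2/5)·52/5 + (3/5)·7/5 = 5 ≈ 5.000

5.000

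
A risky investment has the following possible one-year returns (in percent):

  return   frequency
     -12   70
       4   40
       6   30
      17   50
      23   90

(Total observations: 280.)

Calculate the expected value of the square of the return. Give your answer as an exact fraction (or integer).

Total = 280, so P(return=-12) = 70/280, etc.
E[X²] = (1/4)·144 + (1/7)·16 + (3/28)·36 + (5/28)·289 + (9/28)·529
     = 3693/14

3693/14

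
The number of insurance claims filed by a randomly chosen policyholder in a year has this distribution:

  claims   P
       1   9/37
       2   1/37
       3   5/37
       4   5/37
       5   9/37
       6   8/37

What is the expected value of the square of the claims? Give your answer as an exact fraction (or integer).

651/37

E[X²] = (9/37)·1 + (1/37)·4 + (5/37)·9 + (5/37)·16 + (9/37)·25 + (8/37)·36
     = 651/37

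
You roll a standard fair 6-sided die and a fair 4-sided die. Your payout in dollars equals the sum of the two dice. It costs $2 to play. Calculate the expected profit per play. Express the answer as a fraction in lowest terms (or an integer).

Distribution of the sum of the two dice: 2 w.p. 1/24, 3 w.p. 1/12, 4 w.p. 1/8, 5 w.p. 1/6, 6 w.p. 1/6, 7 w.p. 1/6, …
E[payout] = (1/24)·2 + (1/12)·3 + (1/8)·4 + (1/6)·5 + (1/6)·6 + (1/6)·7 + (1/8)·8 + (1/12)·9 + (1/24)·10 = 6
Expected profit = 6 − 2 = 4

$4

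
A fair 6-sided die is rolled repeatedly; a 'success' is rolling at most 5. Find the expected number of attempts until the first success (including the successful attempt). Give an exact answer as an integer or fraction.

For a geometric distribution, E[trials] = 1/p = 1/(5/6) = 6/5.

6/5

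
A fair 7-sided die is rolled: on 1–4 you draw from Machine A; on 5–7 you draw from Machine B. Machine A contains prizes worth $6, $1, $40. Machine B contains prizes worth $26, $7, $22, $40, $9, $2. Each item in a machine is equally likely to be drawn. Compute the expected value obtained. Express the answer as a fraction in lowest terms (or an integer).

E[X | Machine A] = (6 + 1 + 40)/3 = 47/3
E[X | Machine B] = (26 + 7 + 22 + 40 + 9 + 2)/6 = 53/3
E[X] = (4/7)·47/3 + (3/7)·53/3 = 347/21

347/21 dollars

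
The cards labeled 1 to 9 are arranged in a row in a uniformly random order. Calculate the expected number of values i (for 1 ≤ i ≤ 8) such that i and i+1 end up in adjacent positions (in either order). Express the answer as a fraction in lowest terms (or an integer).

16/9

For each i ∈ {1,…,8}, let Xᵢ = 1 if i and i+1 are adjacent. P(Xᵢ=1) = 2·(9−1)!/9! = 2/9.
By linearity, E[ΣXᵢ] = (8)·(2/9) = 16/9.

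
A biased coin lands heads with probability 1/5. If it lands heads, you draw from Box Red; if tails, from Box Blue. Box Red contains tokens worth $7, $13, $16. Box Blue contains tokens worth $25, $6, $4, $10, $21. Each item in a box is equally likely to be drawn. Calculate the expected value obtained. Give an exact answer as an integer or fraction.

E[X | Box Red] = (7 + 13 + 16)/3 = 12
E[X | Box Blue] = (25 + 6 + 4 + 10 + 21)/5 = 66/5
E[X] = (1/5)·12 + (4/5)·66/5 = 324/25

324/25 dollars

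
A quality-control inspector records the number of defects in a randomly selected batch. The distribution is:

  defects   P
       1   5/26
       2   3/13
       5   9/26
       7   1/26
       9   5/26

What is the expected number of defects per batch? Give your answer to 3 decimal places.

E[X] = (5/26)·1 + (3/13)·2 + (9/26)·5 + (1/26)·7 + (5/26)·9
     = 57/13 ≈ 4.385

4.385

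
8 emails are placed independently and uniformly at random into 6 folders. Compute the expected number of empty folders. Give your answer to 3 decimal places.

1.395

Let Xⱼ=1 if folder j is empty. P(Xⱼ=1) = ((6-1)/6)^8 = 390625/1679616.
By linearity, E[#empty] = 6·390625/1679616 = 390625/279936.
≈ 1.395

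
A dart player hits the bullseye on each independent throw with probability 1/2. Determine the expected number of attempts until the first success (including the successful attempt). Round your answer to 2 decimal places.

2.00

For a geometric distribution, E[trials] = 1/p = 1/(1/2) = 2.
≈ 2.00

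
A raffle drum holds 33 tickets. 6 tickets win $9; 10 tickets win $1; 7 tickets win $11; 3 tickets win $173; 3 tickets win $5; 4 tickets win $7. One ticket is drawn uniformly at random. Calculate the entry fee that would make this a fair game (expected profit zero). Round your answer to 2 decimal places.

$21.30

E[payout] = (6/33)·9 + (10/33)·1 + (7/33)·11 + (3/33)·173 + (3/33)·5 + (4/33)·7 = 703/33
Fair fee = E[payout] = 703/33 ≈ $21.30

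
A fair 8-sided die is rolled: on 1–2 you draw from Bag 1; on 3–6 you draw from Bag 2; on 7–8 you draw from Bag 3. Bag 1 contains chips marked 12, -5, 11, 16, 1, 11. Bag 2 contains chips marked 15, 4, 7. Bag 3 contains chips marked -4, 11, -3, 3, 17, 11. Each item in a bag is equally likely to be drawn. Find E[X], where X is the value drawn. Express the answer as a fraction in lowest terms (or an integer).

E[X | Bag 1] = (12 − 5 + 11 + 16 + 1 + 11)/6 = 23/3
E[X | Bag 2] = (15 + 4 + 7)/3 = 26/3
E[X | Bag 3] = (-4 + 11 − 3 + 3 + 17 + 11)/6 = 35/6
E[X] = (1/4)·23/3 + (1/2)·26/3 + (1/4)·35/6 = 185/24

185/24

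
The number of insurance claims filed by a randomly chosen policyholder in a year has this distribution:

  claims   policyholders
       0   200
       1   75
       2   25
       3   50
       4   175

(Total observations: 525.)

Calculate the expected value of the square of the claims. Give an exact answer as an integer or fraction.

Total = 525, so P(claims=0) = 200/525, etc.
E[X²] = (8/21)·0 + (1/7)·1 + (1/21)·4 + (2/21)·9 + (1/3)·16
     = 137/21

137/21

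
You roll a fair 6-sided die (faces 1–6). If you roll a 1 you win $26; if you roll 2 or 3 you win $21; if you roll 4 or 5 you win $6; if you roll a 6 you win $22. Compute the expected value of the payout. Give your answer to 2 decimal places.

$17.00

E[payout] = (1/3)·6 + (1/3)·21 + (1/6)·22 + (1/6)·26 = 17
≈ $17.00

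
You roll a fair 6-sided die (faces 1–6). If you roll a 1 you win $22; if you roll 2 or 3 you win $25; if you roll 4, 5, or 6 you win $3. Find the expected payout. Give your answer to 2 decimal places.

$13.50

E[payout] = (1/2)·3 + (1/6)·22 + (1/3)·25 = 27/2
≈ $13.50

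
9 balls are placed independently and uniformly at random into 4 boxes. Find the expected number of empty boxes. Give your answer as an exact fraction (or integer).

Let Xⱼ=1 if box j is empty. P(Xⱼ=1) = ((4-1)/4)^9 = 19683/262144.
By linearity, E[#empty] = 4·19683/262144 = 19683/65536.

19683/65536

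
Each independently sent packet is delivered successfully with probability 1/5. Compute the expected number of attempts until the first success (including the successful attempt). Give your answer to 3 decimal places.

5.000

For a geometric distribution, E[trials] = 1/p = 1/(1/5) = 5.
≈ 5.000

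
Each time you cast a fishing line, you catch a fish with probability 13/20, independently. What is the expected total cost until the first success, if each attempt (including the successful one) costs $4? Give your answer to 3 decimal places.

E[#attempts] = 1/p = 20/13; E[cost] = 4·20/13 = 80/13.
≈ 6.154

$6.154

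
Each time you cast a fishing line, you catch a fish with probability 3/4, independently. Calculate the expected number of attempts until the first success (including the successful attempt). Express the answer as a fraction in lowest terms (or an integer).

4/3

For a geometric distribution, E[trials] = 1/p = 1/(3/4) = 4/3.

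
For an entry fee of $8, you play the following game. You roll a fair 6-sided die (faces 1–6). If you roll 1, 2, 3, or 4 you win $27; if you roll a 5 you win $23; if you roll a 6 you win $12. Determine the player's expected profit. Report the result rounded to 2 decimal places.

E[payout] = (1/6)·12 + (1/6)·23 + (2/3)·27 = 143/6
Expected profit = 143/6 − 8 = 95/6 ≈ $15.83

$15.83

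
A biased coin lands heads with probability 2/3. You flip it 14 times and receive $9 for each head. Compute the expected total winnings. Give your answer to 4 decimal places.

$84.0000

E[#heads] = 14·2/3 = 28/3 (linearity over flips).
E[winnings] = 9·28/3 = 84.
≈ 84.0000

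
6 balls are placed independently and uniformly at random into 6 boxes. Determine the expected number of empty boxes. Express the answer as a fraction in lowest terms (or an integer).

Let Xⱼ=1 if box j is empty. P(Xⱼ=1) = ((6-1)/6)^6 = 15625/46656.
By linearity, E[#empty] = 6·15625/46656 = 15625/7776.

15625/7776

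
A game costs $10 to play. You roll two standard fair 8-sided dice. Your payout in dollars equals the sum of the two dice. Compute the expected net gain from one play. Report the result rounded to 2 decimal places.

Distribution of the sum of the two dice: 2 w.p. 1/64, 3 w.p. 1/32, 4 w.p. 3/64, 5 w.p. 1/16, 6 w.p. 5/64, 7 w.p. 3/32, …
E[payout] = (1/64)·2 + (1/32)·3 + (3/64)·4 + (1/16)·5 + (5/64)·6 + (3/32)·7 + (7/64)·8 + (1/8)·9 + (7/64)·10 + (3/32)·11 + (5/64)·12 + (1/16)·13 + (3/64)·14 + (1/32)·15 + (1/64)·16 = 9
Expected profit = 9 − 10 = -1 ≈ -$1.00

-$1.00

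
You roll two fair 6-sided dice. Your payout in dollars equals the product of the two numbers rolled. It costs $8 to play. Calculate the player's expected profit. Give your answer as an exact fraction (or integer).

17/4 dollars

Distribution of the product of the two numbers rolled: 1 w.p. 1/36, 2 w.p. 1/18, 3 w.p. 1/18, 4 w.p. 1/12, 5 w.p. 1/18, 6 w.p. 1/9, …
E[payout] = (1/36)·1 + (1/18)·2 + (1/18)·3 + (1/12)·4 + (1/18)·5 + (1/9)·6 + (1/18)·8 + (1/36)·9 + (1/18)·10 + (1/9)·12 + (1/18)·15 + (1/36)·16 + (1/18)·18 + (1/18)·20 + (1/18)·24 + (1/36)·25 + (1/18)·30 + (1/36)·36 = 49/4
Expected profit = 49/4 − 8 = 17/4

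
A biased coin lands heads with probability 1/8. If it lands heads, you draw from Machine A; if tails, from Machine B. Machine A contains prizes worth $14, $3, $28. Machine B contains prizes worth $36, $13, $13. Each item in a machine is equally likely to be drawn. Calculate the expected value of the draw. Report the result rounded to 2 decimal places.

$19.96

E[X | Machine A] = (14 + 3 + 28)/3 = 15
E[X | Machine B] = (36 + 13 + 13)/3 = 62/3
E[X] = (1/8)·15 + (7/8)·62/3 = 479/24 ≈ 19.96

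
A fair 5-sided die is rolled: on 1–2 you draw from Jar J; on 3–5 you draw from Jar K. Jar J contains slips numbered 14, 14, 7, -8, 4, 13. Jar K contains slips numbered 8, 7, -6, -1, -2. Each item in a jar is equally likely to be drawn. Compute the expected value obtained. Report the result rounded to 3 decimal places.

3.653

E[X | Jar J] = (14 + 14 + 7 − 8 + 4 + 13)/6 = 22/3
E[X | Jar K] = (8 + 7 − 6 − 1 − 2)/5 = 6/5
E[X] = (2/5)·22/3 + (3/5)·6/5 = 274/75 ≈ 3.653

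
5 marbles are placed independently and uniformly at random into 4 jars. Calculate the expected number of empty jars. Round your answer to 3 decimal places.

Let Xⱼ=1 if jar j is empty. P(Xⱼ=1) = ((4-1)/4)^5 = 243/1024.
By linearity, E[#empty] = 4·243/1024 = 243/256.
≈ 0.949

0.949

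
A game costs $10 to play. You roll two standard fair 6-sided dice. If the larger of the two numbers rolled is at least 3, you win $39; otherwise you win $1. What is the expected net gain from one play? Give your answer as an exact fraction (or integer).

223/9 dollars

E[payout] = (1/9)·1 + (8/9)·39 = 313/9
Expected profit = 313/9 − 10 = 223/9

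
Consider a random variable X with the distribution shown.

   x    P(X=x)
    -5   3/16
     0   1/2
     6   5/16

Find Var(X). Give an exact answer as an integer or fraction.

E[X] = (3/16)·(-5) + (1/2)·0 + (5/16)·6 = 15/16
E[X²] = (3/16)·25 + (1/2)·0 + (5/16)·36 = 255/16
Var(X) = 255/16 − (15/16)² = 3855/256

3855/256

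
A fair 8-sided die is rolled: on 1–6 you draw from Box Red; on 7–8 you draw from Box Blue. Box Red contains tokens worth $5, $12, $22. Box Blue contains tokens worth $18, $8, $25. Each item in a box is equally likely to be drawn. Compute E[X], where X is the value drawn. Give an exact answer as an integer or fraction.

$14

E[X | Box Red] = (5 + 12 + 22)/3 = 13
E[X | Box Blue] = (18 + 8 + 25)/3 = 17
E[X] = (3/4)·13 + (1/4)·17 = 14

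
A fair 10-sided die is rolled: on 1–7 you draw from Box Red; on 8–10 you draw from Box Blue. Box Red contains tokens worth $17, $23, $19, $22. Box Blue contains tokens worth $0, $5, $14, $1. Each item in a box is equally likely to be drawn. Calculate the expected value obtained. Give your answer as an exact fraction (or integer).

E[X | Box Red] = (17 + 23 + 19 + 22)/4 = 81/4
E[X | Box Blue] = (0 + 5 + 14 + 1)/4 = 5
E[X] = (7/10)·81/4 + (3/10)·5 = 627/40

627/40 dollars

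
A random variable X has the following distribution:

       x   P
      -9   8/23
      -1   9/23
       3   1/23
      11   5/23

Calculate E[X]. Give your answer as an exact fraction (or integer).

-1

E[X] = (8/23)·(-9) + (9/23)·(-1) + (1/23)·3 + (5/23)·11
     = -1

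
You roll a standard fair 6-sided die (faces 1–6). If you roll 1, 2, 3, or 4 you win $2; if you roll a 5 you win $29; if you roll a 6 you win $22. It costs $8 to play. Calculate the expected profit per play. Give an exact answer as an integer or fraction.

E[payout] = (2/3)·2 + (1/6)·22 + (1/6)·29 = 59/6
Expected profit = 59/6 − 8 = 11/6

11/6 dollars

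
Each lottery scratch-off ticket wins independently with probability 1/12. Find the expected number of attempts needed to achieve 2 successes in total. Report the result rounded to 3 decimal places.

By linearity (sum of 2 independent geometric waits), E[trials] = 2/p = 2/(1/12) = 24.
≈ 24.000

24.000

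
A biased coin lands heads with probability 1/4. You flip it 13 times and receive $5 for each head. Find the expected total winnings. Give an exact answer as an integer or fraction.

65/4 dollars

E[#heads] = 13·1/4 = 13/4 (linearity over flips).
E[winnings] = 5·13/4 = 65/4.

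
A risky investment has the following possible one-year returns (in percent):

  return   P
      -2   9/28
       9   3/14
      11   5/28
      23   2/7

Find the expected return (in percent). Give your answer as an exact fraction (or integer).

E[X] = (9/28)·(-2) + (3/14)·9 + (5/28)·11 + (2/7)·23
     = 275/28

275/28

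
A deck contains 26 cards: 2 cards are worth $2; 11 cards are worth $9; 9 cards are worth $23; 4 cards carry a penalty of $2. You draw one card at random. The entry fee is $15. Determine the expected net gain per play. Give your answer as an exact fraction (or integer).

-44/13 dollars

E[payout] = (2/26)·2 + (11/26)·9 + (9/26)·23 + (4/26)·(-2) = 151/13
Expected profit = 151/13 − 15 = -44/13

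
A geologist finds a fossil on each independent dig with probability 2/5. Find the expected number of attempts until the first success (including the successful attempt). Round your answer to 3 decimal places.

2.500

For a geometric distribution, E[trials] = 1/p = 1/(2/5) = 5/2.
≈ 2.500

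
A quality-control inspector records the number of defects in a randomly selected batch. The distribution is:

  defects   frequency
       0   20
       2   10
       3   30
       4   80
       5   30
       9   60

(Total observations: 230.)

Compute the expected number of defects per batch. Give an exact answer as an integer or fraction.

Total = 230, so P(defects=0) = 20/230, etc.
E[X] = (2/23)·0 + (1/23)·2 + (3/23)·3 + (8/23)·4 + (3/23)·5 + (6/23)·9
     = 112/23

112/23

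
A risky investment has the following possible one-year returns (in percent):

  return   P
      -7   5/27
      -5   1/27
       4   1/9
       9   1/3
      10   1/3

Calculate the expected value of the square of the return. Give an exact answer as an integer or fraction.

E[X²] = (5/27)·49 + (1/27)·25 + (1/9)·16 + (1/3)·81 + (1/3)·100
     = 649/9

649/9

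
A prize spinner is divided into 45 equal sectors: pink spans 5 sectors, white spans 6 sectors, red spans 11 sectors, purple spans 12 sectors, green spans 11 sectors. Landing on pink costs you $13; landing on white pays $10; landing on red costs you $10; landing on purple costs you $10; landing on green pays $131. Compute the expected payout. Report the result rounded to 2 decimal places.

$26.80

E[payout] = (5/45)·(-13) + (6/45)·10 + (11/45)·(-10) + (12/45)·(-10) + (11/45)·131 = 134/5
≈ $26.80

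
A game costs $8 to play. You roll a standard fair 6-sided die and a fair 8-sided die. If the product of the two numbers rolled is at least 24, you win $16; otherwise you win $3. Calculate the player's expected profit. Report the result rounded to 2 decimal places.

-$1.48

E[payout] = (35/48)·3 + (13/48)·16 = 313/48
Expected profit = 313/48 − 8 = -71/48 ≈ -$1.48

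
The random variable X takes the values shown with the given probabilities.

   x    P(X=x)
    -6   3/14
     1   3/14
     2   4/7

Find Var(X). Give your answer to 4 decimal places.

E[X] = (3/14)·(-6) + (3/14)·1 + (4/7)·2 = 1/14
E[X²] = (3/14)·36 + (3/14)·1 + (4/7)·4 = 143/14
Var(X) = 143/14 − (1/14)² = 2001/196 ≈ 10.2092

10.2092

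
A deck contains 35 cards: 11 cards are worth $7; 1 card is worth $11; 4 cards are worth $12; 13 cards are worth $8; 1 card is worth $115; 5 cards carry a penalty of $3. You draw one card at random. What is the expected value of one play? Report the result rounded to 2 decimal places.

E[payout] = (11/35)·7 + (1/35)·11 + (4/35)·12 + (13/35)·8 + (1/35)·115 + (5/35)·(-3) = 68/7
≈ $9.71

$9.71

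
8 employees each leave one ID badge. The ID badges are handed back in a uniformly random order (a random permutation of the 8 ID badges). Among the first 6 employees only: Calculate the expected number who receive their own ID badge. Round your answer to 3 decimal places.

0.750

Let Xᵢ = 1 if person i gets their own ID badge. For each i, P(Xᵢ=1) = 1/8.
By linearity of expectation, E[X₁+…+X_6] = 6·(1/8) = 3/4.
≈ 0.750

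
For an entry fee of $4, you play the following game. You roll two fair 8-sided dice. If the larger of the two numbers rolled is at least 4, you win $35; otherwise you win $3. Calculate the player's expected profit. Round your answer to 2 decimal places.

E[payout] = (9/64)·3 + (55/64)·35 = 61/2
Expected profit = 61/2 − 4 = 53/2 ≈ $26.50

$26.50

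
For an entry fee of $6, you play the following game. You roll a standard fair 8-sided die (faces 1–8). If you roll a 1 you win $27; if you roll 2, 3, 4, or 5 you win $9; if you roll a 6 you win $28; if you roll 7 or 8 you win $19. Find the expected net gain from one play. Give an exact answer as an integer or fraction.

81/8 dollars

E[payout] = (1/2)·9 + (1/4)·19 + (1/8)·27 + (1/8)·28 = 129/8
Expected profit = 129/8 − 6 = 81/8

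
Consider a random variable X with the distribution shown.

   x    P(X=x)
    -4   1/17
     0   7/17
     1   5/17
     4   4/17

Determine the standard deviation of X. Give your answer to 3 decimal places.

2.000

E[X] = 1, E[X²] = 5
Var(X) = E[X²] − (E[X])² = 5 − 1 = 4
SD(X) = √(4) ≈ 2.000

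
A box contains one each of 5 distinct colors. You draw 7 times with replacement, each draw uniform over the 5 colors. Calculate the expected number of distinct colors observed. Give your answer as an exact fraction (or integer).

61741/15625

Let Xⱼ=1 if type j appears at least once. P(Xⱼ=1) = 1 − ((5−1)/5)^7 = 61741/78125.
E[#distinct] = 5·61741/78125 = 61741/15625.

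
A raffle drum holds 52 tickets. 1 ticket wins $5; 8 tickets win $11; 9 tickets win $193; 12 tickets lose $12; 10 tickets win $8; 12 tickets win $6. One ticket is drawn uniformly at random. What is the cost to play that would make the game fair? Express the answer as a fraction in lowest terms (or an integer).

919/26 dollars

E[payout] = (1/52)·5 + (8/52)·11 + (9/52)·193 + (12/52)·(-12) + (10/52)·8 + (12/52)·6 = 919/26
Fair fee = E[payout] = 919/26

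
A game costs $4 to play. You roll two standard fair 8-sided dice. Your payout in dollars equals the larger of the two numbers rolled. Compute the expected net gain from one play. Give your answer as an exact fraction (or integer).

Distribution of the larger of the two numbers rolled: 1 w.p. 1/64, 2 w.p. 3/64, 3 w.p. 5/64, 4 w.p. 7/64, 5 w.p. 9/64, 6 w.p. 11/64, …
E[payout] = (1/64)·1 + (3/64)·2 + (5/64)·3 + (7/64)·4 + (9/64)·5 + (11/64)·6 + (13/64)·7 + (15/64)·8 = 93/16
Expected profit = 93/16 − 4 = 29/16

29/16 dollars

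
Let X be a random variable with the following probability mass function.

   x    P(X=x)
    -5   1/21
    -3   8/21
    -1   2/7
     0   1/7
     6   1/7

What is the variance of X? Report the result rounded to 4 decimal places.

9.3923

E[X] = (1/21)·(-5) + (8/21)·(-3) + (2/7)·(-1) + (1/7)·0 + (1/7)·6 = -17/21
E[X²] = (1/21)·25 + (8/21)·9 + (2/7)·1 + (1/7)·0 + (1/7)·36 = 211/21
Var(X) = 211/21 − (-17/21)² = 4142/441 ≈ 9.3923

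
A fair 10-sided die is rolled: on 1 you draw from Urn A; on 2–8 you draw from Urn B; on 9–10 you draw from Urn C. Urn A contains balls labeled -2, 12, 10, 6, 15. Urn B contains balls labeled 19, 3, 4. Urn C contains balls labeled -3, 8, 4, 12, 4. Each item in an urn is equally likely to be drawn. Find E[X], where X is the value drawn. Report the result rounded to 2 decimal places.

7.89

E[X | Urn A] = (-2 + 12 + 10 + 6 + 15)/5 = 41/5
E[X | Urn B] = (19 + 3 + 4)/3 = 26/3
E[X | Urn C] = (-3 + 8 + 4 + 12 + 4)/5 = 5
E[X] = (1/10)·41/5 + (7/10)·26/3 + (1/5)·5 = 1183/150 ≈ 7.89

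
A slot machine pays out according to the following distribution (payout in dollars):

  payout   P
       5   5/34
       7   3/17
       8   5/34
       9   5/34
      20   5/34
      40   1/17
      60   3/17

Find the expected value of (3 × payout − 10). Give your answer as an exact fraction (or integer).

868/17

E[3x-10] = (5/34)·5 + (3/17)·11 + (5/34)·14 + (5/34)·17 + (5/34)·50 + (1/17)·110 + (3/17)·170
     = 868/17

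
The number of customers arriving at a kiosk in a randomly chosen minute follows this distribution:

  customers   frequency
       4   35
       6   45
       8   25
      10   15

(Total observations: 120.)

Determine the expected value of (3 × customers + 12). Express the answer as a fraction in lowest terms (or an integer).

31

Total = 120, so P(customers=4) = 35/120, etc.
E[3x+12] = (7/24)·24 + (3/8)·30 + (5/24)·36 + (1/8)·42
     = 31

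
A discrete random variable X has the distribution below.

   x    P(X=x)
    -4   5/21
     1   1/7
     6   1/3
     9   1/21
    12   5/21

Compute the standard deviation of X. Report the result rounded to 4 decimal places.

5.8360

E[X] = 94/21, E[X²] = 1136/21
Var(X) = E[X²] − (E[X])² = 1136/21 − 8836/441 = 15020/441
SD(X) = √(15020/441) ≈ 5.8360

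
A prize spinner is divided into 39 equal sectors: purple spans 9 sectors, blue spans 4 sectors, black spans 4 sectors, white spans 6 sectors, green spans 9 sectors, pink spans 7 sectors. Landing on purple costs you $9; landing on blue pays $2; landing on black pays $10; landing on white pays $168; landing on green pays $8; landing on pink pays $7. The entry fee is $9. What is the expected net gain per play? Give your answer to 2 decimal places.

E[payout] = (9/39)·(-9) + (4/39)·2 + (4/39)·10 + (6/39)·168 + (9/39)·8 + (7/39)·7 = 1096/39
Expected profit = 1096/39 − 9 = 745/39 ≈ $19.10

$19.10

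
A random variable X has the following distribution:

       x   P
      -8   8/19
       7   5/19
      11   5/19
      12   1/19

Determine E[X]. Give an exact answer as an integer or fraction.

E[X] = (8/19)·(-8) + (5/19)·7 + (5/19)·11 + (1/19)·12
     = 2

2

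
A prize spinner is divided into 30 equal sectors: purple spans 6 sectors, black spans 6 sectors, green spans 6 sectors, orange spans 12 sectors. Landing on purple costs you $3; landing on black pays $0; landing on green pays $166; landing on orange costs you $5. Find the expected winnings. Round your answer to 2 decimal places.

E[payout] = (6/30)·(-3) + (6/30)·0 + (6/30)·166 + (12/30)·(-5) = 153/5
≈ $30.60

$30.60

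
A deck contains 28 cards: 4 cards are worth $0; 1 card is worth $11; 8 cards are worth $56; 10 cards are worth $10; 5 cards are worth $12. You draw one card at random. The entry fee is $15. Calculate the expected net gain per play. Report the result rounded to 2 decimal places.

$7.11

E[payout] = (4/28)·0 + (1/28)·11 + (8/28)·56 + (10/28)·10 + (5/28)·12 = 619/28
Expected profit = 619/28 − 15 = 199/28 ≈ $7.11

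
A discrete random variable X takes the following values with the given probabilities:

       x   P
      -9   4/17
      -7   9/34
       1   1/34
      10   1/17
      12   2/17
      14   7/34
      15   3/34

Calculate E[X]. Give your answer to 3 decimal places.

E[X] = (4/17)·(-9) + (9/34)·(-7) + (1/34)·1 + (1/17)·10 + (2/17)·12 + (7/34)·14 + (3/34)·15
     = 77/34 ≈ 2.265

2.265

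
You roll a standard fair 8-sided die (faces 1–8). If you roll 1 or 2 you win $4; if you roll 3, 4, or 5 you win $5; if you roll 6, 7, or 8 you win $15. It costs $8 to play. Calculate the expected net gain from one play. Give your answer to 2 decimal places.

E[payout] = (1/4)·4 + (3/8)·5 + (3/8)·15 = 17/2
Expected profit = 17/2 − 8 = 1/2 ≈ $0.50

$0.50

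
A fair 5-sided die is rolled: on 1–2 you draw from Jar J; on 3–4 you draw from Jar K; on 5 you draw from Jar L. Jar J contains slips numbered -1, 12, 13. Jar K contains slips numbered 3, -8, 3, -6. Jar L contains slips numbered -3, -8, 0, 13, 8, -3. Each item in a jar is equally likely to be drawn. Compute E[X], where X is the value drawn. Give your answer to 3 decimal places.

E[X | Jar J] = (-1 + 12 + 13)/3 = 8
E[X | Jar K] = (3 − 8 + 3 − 6)/4 = -2
E[X | Jar L] = (-3 − 8 + 0 + 13 + 8 − 3)/6 = 7/6
E[X] = (2/5)·8 + (2/5)·(-2) + (1/5)·7/6 = 79/30 ≈ 2.633

2.633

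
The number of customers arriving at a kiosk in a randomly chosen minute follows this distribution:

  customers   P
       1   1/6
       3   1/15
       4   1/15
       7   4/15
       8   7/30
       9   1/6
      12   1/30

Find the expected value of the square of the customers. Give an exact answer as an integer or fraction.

E[X²] = (1/6)·1 + (1/15)·9 + (1/15)·16 + (4/15)·49 + (7/30)·64 + (1/6)·81 + (1/30)·144
     = 722/15

722/15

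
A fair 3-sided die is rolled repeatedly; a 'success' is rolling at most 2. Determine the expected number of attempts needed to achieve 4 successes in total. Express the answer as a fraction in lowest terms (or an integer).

6

By linearity (sum of 4 independent geometric waits), E[trials] = 4/p = 4/(2/3) = 6.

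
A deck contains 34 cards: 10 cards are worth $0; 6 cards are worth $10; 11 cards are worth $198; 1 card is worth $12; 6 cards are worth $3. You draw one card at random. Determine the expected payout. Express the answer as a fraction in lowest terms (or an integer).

E[payout] = (10/34)·0 + (6/34)·10 + (11/34)·198 + (1/34)·12 + (6/34)·3 = 1134/17

1134/17 dollars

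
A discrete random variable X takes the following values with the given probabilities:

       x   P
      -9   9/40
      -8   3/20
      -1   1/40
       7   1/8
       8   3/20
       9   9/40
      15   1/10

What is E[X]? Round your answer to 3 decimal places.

E[X] = (9/40)·(-9) + (3/20)·(-8) + (1/40)·(-1) + (1/8)·7 + (3/20)·8 + (9/40)·9 + (1/10)·15
     = 47/20 ≈ 2.350

2.350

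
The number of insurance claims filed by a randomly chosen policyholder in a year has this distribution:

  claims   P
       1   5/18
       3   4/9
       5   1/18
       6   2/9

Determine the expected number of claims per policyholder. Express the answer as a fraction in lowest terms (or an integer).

E[X] = (5/18)·1 + (4/9)·3 + (1/18)·5 + (2/9)·6
     = 29/9

29/9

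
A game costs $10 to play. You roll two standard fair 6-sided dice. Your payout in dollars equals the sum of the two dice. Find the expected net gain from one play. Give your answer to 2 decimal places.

-$3.00

Distribution of the sum of the two dice: 2 w.p. 1/36, 3 w.p. 1/18, 4 w.p. 1/12, 5 w.p. 1/9, 6 w.p. 5/36, 7 w.p. 1/6, …
E[payout] = (1/36)·2 + (1/18)·3 + (1/12)·4 + (1/9)·5 + (5/36)·6 + (1/6)·7 + (5/36)·8 + (1/9)·9 + (1/12)·10 + (1/18)·11 + (1/36)·12 = 7
Expected profit = 7 − 10 = -3 ≈ -$3.00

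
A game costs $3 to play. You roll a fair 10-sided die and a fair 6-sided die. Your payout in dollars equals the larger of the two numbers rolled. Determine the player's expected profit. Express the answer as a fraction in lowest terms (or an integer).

37/12 dollars

Distribution of the larger of the two numbers rolled: 1 w.p. 1/60, 2 w.p. 1/20, 3 w.p. 1/12, 4 w.p. 7/60, 5 w.p. 3/20, 6 w.p. 11/60, …
E[payout] = (1/60)·1 + (1/20)·2 + (1/12)·3 + (7/60)·4 + (3/20)·5 + (11/60)·6 + (1/10)·7 + (1/10)·8 + (1/10)·9 + (1/10)·10 = 73/12
Expected profit = 73/12 − 3 = 37/12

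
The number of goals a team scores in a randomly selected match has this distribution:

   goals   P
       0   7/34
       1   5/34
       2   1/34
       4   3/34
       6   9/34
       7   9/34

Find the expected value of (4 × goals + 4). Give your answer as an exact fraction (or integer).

E[4x+4] = (7/34)·4 + (5/34)·8 + (1/34)·12 + (3/34)·20 + (9/34)·28 + (9/34)·32
     = 20

20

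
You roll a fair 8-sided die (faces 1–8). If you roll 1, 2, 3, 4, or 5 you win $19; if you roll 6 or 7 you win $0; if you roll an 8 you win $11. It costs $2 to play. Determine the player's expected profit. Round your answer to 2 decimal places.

$11.25

E[payout] = (1/4)·0 + (1/8)·11 + (5/8)·19 = 53/4
Expected profit = 53/4 − 2 = 45/4 ≈ $11.25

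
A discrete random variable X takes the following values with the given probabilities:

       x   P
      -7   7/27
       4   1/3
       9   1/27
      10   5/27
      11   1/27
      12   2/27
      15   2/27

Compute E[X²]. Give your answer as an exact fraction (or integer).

1927/27

E[X²] = (7/27)·49 + (1/3)·16 + (1/27)·81 + (5/27)·100 + (1/27)·121 + (2/27)·144 + (2/27)·225
     = 1927/27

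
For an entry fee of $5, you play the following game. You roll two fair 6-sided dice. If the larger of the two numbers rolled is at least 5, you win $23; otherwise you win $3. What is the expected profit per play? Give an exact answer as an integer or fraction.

E[payout] = (4/9)·3 + (5/9)·23 = 127/9
Expected profit = 127/9 − 5 = 82/9

82/9 dollars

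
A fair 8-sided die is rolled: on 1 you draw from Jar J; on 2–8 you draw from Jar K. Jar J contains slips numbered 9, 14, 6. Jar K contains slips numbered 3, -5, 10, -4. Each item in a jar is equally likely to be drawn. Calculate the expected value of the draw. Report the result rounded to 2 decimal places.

2.08

E[X | Jar J] = (9 + 14 + 6)/3 = 29/3
E[X | Jar K] = (3 − 5 + 10 − 4)/4 = 1
E[X] = (1/8)·29/3 + (7/8)·1 = 25/12 ≈ 2.08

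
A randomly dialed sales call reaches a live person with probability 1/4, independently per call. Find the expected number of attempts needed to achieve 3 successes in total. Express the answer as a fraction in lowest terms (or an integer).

12

By linearity (sum of 3 independent geometric waits), E[trials] = 3/p = 3/(1/4) = 12.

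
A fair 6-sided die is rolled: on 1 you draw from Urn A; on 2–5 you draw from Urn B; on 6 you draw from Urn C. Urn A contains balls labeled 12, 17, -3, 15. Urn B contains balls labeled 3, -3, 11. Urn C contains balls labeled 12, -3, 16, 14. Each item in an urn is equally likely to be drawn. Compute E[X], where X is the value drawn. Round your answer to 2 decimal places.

E[X | Urn A] = (12 + 17 − 3 + 15)/4 = 41/4
E[X | Urn B] = (3 − 3 + 11)/3 = 11/3
E[X | Urn C] = (12 − 3 + 16 + 14)/4 = 39/4
E[X] = (1/6)·41/4 + (2/3)·11/3 + (1/6)·39/4 = 52/9 ≈ 5.78

5.78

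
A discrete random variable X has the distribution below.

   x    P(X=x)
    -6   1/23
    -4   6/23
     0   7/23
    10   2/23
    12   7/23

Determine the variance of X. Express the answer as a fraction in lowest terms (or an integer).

E[X] = (1/23)·(-6) + (6/23)·(-4) + (7/23)·0 + (2/23)·10 + (7/23)·12 = 74/23
E[X²] = (1/23)·36 + (6/23)·16 + (7/23)·0 + (2/23)·100 + (7/23)·144 = 1340/23
Var(X) = 1340/23 − (74/23)² = 25344/529

25344/529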